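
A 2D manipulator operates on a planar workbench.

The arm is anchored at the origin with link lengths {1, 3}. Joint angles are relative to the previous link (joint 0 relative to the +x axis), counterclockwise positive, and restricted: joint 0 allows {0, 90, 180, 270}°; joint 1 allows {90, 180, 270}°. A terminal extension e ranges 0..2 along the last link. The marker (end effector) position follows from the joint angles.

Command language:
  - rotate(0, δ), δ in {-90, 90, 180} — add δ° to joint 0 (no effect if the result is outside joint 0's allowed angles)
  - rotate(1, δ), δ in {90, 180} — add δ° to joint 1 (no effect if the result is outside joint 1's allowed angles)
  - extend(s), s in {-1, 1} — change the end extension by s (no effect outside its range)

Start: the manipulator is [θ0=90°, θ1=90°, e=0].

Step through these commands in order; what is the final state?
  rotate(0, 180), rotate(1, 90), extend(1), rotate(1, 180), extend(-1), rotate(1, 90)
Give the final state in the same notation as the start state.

from: [θ0=90°, θ1=90°, e=0]
[1] after rotate(0, 180): [θ0=270°, θ1=90°, e=0]
[2] after rotate(1, 90): [θ0=270°, θ1=180°, e=0]
[3] after extend(1): [θ0=270°, θ1=180°, e=1]
[4] after rotate(1, 180): [θ0=270°, θ1=180°, e=1]
[5] after extend(-1): [θ0=270°, θ1=180°, e=0]
[6] after rotate(1, 90): [θ0=270°, θ1=270°, e=0]

[θ0=270°, θ1=270°, e=0]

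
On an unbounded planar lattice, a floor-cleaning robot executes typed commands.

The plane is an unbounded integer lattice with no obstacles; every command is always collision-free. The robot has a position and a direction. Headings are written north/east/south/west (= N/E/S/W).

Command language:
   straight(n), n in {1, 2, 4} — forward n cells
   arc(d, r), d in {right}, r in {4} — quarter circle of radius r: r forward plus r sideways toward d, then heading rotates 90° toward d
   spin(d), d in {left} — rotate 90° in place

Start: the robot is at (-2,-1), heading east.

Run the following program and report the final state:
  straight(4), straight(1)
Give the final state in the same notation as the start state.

from: at (-2,-1), heading east
[1] after straight(4): at (2,-1), heading east
[2] after straight(1): at (3,-1), heading east

at (3,-1), heading east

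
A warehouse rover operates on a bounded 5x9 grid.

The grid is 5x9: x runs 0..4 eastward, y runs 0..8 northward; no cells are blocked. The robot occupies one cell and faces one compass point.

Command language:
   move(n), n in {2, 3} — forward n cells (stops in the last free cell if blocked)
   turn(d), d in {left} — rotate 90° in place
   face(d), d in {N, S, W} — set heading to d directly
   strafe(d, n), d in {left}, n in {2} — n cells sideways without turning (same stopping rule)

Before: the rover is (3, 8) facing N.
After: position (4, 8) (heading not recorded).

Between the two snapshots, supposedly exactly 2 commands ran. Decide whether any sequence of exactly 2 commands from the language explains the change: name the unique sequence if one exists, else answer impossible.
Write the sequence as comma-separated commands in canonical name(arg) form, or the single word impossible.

face(S), strafe(left, 2)

key: running strafe(left, 2) before face(S) would end elsewhere — order is forced
from: (3, 8) facing N
1. face(S) → (3, 8) facing S
2. strafe(left, 2) → (4, 8) facing S
no rival 2-sequence matches.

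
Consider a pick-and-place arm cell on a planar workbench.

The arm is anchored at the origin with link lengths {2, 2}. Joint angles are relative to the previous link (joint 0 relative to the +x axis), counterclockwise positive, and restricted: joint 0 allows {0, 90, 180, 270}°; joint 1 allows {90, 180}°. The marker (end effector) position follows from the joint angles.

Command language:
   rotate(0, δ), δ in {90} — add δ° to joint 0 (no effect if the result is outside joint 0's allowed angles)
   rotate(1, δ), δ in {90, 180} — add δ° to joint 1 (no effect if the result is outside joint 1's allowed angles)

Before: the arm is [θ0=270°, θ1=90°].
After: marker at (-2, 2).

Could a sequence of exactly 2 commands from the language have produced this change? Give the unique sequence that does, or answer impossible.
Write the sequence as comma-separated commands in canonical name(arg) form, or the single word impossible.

from: [θ0=270°, θ1=90°]
t=1 rotate(0, 90) ⇒ [θ0=0°, θ1=90°]
t=2 rotate(0, 90) ⇒ [θ0=90°, θ1=90°]
all 9 alternatives checked — unique.

rotate(0, 90), rotate(0, 90)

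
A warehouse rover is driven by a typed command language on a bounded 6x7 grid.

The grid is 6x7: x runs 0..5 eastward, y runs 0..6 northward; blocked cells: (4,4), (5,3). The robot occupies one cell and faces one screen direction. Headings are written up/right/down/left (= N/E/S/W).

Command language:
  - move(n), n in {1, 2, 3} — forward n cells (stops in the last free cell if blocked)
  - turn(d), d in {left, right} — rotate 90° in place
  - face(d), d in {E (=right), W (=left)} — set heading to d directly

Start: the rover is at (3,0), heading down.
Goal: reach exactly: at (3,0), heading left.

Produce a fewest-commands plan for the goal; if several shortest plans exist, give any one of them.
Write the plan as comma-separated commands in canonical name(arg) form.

start: at (3,0), heading down
1. turn(right) → at (3,0), heading left
minimal: 1 command(s), checked below 1.

turn(right)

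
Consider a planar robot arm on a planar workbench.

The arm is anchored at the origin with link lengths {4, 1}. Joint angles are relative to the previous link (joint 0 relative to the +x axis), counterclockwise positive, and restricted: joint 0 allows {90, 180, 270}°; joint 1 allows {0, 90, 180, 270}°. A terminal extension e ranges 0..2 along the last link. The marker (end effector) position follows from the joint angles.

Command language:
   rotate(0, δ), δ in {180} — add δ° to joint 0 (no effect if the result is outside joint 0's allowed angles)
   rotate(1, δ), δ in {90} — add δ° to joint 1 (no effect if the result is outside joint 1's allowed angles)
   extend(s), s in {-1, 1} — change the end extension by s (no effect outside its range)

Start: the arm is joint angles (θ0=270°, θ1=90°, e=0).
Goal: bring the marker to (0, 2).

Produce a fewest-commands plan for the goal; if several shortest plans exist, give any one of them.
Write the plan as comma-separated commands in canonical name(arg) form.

start: joint angles (θ0=270°, θ1=90°, e=0)
t=1 rotate(0, 180) ⇒ joint angles (θ0=90°, θ1=90°, e=0)
t=2 extend(1) ⇒ joint angles (θ0=90°, θ1=90°, e=1)
t=3 rotate(1, 90) ⇒ joint angles (θ0=90°, θ1=180°, e=1)
nothing shorter than 3 reaches the goal.

rotate(0, 180), extend(1), rotate(1, 90)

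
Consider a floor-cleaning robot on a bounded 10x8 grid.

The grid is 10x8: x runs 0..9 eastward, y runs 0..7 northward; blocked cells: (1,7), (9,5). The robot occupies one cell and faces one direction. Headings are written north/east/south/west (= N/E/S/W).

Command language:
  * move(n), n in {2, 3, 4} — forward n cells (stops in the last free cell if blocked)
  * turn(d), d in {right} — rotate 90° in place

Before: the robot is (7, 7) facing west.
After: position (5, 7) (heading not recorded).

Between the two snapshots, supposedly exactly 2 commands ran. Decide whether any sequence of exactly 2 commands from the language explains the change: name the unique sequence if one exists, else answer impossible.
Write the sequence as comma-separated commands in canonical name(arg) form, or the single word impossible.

move(2), turn(right)

key: order matters: swapping move(2) and turn(right) lands elsewhere
start: (7, 7) facing west
step 1 (move(2)): (5, 7) facing west
step 2 (turn(right)): (5, 7) facing north
no rival 2-sequence matches.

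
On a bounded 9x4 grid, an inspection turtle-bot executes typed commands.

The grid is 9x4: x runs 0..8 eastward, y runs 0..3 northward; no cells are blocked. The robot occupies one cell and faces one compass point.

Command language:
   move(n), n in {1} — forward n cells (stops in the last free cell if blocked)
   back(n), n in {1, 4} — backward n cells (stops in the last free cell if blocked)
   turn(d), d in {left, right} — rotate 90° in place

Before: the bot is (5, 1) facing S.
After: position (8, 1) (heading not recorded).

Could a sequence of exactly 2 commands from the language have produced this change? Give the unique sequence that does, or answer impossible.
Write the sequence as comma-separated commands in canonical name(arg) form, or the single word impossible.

turn(right), back(4)

key: running back(4) before turn(right) would end elsewhere — order is forced
initial: (5, 1) facing S
[1] after turn(right): (5, 1) facing W
[2] after back(4): (8, 1) facing W
uniquely the one of 25 2-step routes that fits.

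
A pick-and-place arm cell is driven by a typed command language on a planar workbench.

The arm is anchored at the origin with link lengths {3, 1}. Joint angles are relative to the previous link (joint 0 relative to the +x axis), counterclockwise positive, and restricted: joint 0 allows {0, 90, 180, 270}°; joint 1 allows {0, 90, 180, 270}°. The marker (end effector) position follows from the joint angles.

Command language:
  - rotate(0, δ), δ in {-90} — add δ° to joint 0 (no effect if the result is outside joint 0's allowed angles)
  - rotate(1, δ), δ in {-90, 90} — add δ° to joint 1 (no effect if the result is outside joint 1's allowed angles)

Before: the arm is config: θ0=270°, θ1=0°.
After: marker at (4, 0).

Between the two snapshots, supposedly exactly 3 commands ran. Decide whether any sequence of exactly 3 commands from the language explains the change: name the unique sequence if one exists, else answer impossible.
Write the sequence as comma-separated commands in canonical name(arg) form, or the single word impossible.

start: config: θ0=270°, θ1=0°
1. rotate(0, -90) → config: θ0=180°, θ1=0°
2. rotate(0, -90) → config: θ0=90°, θ1=0°
3. rotate(0, -90) → config: θ0=0°, θ1=0°
no rival 3-sequence matches.

rotate(0, -90), rotate(0, -90), rotate(0, -90)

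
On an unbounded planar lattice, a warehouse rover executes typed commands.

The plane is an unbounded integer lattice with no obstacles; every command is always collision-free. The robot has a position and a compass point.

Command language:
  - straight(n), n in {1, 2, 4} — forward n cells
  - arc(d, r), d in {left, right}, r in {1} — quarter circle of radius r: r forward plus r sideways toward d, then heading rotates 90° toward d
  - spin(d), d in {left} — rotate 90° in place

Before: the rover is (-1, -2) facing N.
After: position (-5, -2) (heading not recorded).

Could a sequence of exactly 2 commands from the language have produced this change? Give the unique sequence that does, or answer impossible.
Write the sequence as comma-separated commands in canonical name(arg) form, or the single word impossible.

key: running straight(4) before spin(left) would end elsewhere — order is forced
initial: (-1, -2) facing N
step 1 (spin(left)): (-1, -2) facing W
step 2 (straight(4)): (-5, -2) facing W
no rival 2-sequence matches.

spin(left), straight(4)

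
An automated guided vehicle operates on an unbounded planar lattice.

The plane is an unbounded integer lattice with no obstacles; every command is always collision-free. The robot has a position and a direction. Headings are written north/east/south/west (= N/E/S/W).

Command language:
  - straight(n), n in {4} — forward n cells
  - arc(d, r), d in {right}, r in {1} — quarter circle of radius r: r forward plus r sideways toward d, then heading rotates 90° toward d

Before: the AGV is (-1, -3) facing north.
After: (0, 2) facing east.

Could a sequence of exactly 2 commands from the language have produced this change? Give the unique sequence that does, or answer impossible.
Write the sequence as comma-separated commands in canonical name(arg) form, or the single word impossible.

straight(4), arc(right, 1)

key: position moved to (0,2) AND the heading swung to E — translation plus rotation needed
t0: (-1, -3) facing north
1. straight(4) → (-1, 1) facing north
2. arc(right, 1) → (0, 2) facing east
uniquely the one of 4 2-step routes that fits.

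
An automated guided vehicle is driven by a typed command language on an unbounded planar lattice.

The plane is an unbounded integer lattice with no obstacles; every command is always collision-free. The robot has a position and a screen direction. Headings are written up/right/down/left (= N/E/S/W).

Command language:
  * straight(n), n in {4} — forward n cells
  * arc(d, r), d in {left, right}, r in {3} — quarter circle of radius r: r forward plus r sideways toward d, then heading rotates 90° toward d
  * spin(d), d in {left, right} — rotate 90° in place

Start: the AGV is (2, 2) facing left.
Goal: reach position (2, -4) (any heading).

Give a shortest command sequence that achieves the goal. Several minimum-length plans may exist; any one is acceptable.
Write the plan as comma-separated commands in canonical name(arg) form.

arc(left, 3), arc(left, 3)

initial: (2, 2) facing left
[1] after arc(left, 3): (-1, -1) facing down
[2] after arc(left, 3): (2, -4) facing right
minimal: 2 command(s), checked below 2.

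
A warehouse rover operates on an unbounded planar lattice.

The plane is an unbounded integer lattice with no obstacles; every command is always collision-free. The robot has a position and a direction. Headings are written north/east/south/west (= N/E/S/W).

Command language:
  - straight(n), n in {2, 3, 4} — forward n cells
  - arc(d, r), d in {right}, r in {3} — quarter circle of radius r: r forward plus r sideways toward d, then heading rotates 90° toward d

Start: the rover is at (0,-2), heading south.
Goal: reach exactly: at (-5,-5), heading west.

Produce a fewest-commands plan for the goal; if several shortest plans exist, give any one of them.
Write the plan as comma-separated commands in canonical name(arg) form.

t0: at (0,-2), heading south
[1] after arc(right, 3): at (-3,-5), heading west
[2] after straight(2): at (-5,-5), heading west
shorter routes all fall short; 2 is best.

arc(right, 3), straight(2)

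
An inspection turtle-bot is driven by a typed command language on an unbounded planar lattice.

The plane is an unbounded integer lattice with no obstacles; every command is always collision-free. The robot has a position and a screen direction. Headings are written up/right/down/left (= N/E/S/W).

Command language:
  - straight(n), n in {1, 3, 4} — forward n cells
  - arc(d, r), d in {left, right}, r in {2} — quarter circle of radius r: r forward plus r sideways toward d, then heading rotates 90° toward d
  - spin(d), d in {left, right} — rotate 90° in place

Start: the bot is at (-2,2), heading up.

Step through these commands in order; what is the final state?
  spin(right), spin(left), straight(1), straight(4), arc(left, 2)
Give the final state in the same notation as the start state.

t0: at (-2,2), heading up
t=1 spin(right) ⇒ at (-2,2), heading right
t=2 spin(left) ⇒ at (-2,2), heading up
t=3 straight(1) ⇒ at (-2,3), heading up
t=4 straight(4) ⇒ at (-2,7), heading up
t=5 arc(left, 2) ⇒ at (-4,9), heading left

at (-4,9), heading left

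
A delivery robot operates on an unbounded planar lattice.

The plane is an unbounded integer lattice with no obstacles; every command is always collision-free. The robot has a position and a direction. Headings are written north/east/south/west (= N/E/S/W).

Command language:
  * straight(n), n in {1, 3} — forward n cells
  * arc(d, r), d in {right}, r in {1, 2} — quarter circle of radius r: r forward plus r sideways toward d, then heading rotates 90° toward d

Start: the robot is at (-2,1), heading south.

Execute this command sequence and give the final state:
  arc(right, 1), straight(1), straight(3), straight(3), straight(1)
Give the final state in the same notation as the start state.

from: at (-2,1), heading south
step 1 (arc(right, 1)): at (-3,0), heading west
step 2 (straight(1)): at (-4,0), heading west
step 3 (straight(3)): at (-7,0), heading west
step 4 (straight(3)): at (-10,0), heading west
step 5 (straight(1)): at (-11,0), heading west

at (-11,0), heading west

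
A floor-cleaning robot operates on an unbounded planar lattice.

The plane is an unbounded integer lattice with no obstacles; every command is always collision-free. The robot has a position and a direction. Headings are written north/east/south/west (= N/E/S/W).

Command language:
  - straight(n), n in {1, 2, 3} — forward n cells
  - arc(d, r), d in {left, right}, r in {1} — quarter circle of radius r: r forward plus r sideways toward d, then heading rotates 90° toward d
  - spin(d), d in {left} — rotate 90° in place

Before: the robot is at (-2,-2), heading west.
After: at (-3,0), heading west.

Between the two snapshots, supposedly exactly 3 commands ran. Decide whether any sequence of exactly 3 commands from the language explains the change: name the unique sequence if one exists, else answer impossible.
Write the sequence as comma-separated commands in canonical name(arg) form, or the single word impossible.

arc(right, 1), straight(1), spin(left)

key: running spin(left) before arc(right, 1) would end elsewhere — order is forced
initial: at (-2,-2), heading west
step 1 (arc(right, 1)): at (-3,-1), heading north
step 2 (straight(1)): at (-3,0), heading north
step 3 (spin(left)): at (-3,0), heading west
no rival 3-sequence matches.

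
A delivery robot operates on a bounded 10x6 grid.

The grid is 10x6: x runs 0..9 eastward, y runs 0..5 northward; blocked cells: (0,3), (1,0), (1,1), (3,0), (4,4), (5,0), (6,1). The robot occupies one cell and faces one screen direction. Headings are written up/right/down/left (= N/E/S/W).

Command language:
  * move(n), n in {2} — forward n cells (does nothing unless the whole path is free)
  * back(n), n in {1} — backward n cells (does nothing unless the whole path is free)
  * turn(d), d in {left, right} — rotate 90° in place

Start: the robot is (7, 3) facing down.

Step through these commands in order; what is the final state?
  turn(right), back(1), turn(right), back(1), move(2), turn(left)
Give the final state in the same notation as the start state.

start: (7, 3) facing down
t=1 turn(right) ⇒ (7, 3) facing left
t=2 back(1) ⇒ (8, 3) facing left
t=3 turn(right) ⇒ (8, 3) facing up
t=4 back(1) ⇒ (8, 2) facing up
t=5 move(2) ⇒ (8, 4) facing up
t=6 turn(left) ⇒ (8, 4) facing left

(8, 4) facing left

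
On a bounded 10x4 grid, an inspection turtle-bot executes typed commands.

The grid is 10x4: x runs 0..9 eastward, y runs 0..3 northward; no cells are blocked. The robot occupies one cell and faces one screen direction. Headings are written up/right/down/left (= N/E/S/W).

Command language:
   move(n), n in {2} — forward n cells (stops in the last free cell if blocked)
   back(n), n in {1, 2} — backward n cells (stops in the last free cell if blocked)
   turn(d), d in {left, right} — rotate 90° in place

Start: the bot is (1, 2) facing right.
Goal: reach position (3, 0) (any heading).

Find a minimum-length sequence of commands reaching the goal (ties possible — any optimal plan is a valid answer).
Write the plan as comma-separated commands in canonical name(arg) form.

start: (1, 2) facing right
1. move(2) → (3, 2) facing right
2. turn(right) → (3, 2) facing down
3. move(2) → (3, 0) facing down
no 2-step plan works, so 3 is optimal.

move(2), turn(right), move(2)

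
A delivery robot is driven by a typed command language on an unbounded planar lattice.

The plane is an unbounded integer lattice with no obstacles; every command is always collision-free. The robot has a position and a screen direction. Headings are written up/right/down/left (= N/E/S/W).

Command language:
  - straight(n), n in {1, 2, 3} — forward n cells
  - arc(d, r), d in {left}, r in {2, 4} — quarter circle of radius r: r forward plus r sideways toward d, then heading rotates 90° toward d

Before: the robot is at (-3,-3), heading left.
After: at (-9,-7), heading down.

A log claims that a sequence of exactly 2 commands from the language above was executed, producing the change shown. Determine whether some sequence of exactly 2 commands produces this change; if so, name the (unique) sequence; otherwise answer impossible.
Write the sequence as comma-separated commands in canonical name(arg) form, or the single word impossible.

straight(2), arc(left, 4)

key: cell and facing (now S) both changed — the 2 commands mix motion and turning
t0: at (-3,-3), heading left
t=1 straight(2) ⇒ at (-5,-3), heading left
t=2 arc(left, 4) ⇒ at (-9,-7), heading down
no other 2-command option fits: unique.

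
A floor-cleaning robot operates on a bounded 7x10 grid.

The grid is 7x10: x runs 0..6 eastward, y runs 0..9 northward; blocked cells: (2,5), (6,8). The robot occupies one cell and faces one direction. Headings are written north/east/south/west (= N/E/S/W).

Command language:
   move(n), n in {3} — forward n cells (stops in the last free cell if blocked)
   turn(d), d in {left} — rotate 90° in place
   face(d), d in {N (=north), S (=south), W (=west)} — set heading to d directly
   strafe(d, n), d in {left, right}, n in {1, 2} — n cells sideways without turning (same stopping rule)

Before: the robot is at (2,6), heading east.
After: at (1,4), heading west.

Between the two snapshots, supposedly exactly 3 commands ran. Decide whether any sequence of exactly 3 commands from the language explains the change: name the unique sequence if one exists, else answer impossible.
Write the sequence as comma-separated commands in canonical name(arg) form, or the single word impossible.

impossible

all 729 sequences checked — none match.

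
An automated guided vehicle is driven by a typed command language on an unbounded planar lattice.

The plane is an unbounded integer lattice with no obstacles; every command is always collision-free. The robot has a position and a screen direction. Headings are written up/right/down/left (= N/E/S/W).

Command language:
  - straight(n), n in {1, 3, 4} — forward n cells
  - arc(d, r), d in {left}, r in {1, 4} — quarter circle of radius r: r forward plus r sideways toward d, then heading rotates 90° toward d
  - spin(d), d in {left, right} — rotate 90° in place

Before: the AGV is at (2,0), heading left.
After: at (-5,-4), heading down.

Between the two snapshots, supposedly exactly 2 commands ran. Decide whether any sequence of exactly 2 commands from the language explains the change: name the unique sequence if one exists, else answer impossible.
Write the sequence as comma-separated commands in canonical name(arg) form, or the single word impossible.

straight(3), arc(left, 4)

key: order matters: swapping straight(3) and arc(left, 4) lands elsewhere
from: at (2,0), heading left
step 1 (straight(3)): at (-1,0), heading left
step 2 (arc(left, 4)): at (-5,-4), heading down
all 49 alternatives checked — unique.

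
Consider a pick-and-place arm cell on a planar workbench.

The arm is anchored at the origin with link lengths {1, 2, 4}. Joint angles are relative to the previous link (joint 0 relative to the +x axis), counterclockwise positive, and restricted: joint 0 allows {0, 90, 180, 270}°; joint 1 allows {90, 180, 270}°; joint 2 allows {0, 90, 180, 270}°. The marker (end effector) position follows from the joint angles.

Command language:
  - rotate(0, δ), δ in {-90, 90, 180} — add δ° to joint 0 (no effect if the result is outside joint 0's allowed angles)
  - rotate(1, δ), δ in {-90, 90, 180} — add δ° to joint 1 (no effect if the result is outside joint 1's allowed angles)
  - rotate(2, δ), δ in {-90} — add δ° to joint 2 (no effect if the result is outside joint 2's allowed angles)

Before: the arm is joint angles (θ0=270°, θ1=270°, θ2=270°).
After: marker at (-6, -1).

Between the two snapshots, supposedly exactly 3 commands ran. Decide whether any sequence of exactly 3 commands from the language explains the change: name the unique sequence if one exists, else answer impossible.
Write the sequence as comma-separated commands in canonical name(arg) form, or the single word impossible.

rotate(2, -90), rotate(2, -90), rotate(2, -90)

begin: joint angles (θ0=270°, θ1=270°, θ2=270°)
1. rotate(2, -90) → joint angles (θ0=270°, θ1=270°, θ2=180°)
2. rotate(2, -90) → joint angles (θ0=270°, θ1=270°, θ2=90°)
3. rotate(2, -90) → joint angles (θ0=270°, θ1=270°, θ2=0°)
no rival 3-sequence matches.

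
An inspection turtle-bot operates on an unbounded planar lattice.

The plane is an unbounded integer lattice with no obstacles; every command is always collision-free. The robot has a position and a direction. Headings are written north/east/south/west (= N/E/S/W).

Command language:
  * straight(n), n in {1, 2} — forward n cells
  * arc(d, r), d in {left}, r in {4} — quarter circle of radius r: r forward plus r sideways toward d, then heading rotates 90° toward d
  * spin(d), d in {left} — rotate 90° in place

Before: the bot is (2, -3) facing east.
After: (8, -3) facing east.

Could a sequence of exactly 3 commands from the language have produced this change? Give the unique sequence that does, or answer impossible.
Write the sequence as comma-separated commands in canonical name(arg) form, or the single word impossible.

key: heading stays E — no command in the sequence turns
begin: (2, -3) facing east
t=1 straight(2) ⇒ (4, -3) facing east
t=2 straight(2) ⇒ (6, -3) facing east
t=3 straight(2) ⇒ (8, -3) facing east
all 64 alternatives checked — unique.

straight(2), straight(2), straight(2)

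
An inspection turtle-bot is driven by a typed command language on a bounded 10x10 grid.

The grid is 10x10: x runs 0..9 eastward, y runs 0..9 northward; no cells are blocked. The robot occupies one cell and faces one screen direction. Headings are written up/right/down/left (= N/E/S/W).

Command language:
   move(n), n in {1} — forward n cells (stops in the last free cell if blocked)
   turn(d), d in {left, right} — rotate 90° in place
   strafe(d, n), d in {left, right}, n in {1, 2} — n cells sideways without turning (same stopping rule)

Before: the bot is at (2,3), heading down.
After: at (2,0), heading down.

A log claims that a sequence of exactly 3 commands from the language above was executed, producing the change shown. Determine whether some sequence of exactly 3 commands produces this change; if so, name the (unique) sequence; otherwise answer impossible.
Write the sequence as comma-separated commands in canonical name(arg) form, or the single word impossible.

move(1), move(1), move(1)

key: heading stays S — no command in the sequence turns
initial: at (2,3), heading down
1. move(1) → at (2,2), heading down
2. move(1) → at (2,1), heading down
3. move(1) → at (2,0), heading down
all 343 alternatives checked — unique.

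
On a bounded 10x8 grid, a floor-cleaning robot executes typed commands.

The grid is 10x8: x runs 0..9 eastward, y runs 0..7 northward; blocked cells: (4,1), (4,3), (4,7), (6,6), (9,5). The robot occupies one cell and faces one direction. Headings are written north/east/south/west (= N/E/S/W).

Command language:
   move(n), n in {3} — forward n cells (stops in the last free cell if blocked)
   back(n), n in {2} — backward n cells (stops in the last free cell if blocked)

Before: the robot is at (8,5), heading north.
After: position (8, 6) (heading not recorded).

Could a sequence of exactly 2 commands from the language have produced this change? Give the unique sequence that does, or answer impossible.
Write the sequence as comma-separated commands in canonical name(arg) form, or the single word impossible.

back(2), move(3)

key: running move(3) before back(2) would end elsewhere — order is forced
begin: at (8,5), heading north
1. back(2) → at (8,3), heading north
2. move(3) → at (8,6), heading north
no other 2-command option fits: unique.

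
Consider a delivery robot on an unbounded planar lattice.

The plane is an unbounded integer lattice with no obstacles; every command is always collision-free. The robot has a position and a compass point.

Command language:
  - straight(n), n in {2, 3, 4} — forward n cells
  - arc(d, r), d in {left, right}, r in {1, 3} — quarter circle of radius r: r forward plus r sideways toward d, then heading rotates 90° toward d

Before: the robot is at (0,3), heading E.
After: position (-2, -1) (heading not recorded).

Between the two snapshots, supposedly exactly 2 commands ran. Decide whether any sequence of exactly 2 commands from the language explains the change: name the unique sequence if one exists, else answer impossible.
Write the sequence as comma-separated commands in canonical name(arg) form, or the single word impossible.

arc(right, 1), arc(right, 3)

key: running arc(right, 3) before arc(right, 1) would end elsewhere — order is forced
initial: at (0,3), heading E
t=1 arc(right, 1) ⇒ at (1,2), heading S
t=2 arc(right, 3) ⇒ at (-2,-1), heading W
no other 2-command option fits: unique.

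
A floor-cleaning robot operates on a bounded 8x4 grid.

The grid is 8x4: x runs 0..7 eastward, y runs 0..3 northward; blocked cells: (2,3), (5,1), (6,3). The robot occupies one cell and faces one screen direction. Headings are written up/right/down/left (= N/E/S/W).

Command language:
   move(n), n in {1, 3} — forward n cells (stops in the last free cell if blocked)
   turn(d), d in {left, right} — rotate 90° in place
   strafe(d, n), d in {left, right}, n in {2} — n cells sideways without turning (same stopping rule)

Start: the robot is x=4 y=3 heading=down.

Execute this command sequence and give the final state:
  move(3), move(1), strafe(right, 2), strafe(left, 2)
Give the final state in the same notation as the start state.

x=4 y=0 heading=down

from: x=4 y=3 heading=down
t=1 move(3) ⇒ x=4 y=0 heading=down
t=2 move(1) ⇒ x=4 y=0 heading=down
t=3 strafe(right, 2) ⇒ x=2 y=0 heading=down
t=4 strafe(left, 2) ⇒ x=4 y=0 heading=down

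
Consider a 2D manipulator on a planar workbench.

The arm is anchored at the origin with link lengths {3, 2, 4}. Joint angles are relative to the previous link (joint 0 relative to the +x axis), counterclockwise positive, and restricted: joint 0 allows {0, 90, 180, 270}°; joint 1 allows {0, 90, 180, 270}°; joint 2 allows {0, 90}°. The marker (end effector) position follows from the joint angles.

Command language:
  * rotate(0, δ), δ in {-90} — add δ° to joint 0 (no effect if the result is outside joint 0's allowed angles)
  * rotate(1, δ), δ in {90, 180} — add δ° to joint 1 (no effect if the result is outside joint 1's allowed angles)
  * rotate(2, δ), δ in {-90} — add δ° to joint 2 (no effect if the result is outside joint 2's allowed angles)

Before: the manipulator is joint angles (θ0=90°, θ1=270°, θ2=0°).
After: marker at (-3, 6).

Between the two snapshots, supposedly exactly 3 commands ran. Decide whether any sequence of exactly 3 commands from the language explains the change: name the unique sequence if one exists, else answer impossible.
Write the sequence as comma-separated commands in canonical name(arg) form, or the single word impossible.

rotate(0, -90), rotate(0, -90), rotate(0, -90)

from: joint angles (θ0=90°, θ1=270°, θ2=0°)
[1] after rotate(0, -90): joint angles (θ0=0°, θ1=270°, θ2=0°)
[2] after rotate(0, -90): joint angles (θ0=270°, θ1=270°, θ2=0°)
[3] after rotate(0, -90): joint angles (θ0=180°, θ1=270°, θ2=0°)
uniquely the one of 64 3-step routes that fits.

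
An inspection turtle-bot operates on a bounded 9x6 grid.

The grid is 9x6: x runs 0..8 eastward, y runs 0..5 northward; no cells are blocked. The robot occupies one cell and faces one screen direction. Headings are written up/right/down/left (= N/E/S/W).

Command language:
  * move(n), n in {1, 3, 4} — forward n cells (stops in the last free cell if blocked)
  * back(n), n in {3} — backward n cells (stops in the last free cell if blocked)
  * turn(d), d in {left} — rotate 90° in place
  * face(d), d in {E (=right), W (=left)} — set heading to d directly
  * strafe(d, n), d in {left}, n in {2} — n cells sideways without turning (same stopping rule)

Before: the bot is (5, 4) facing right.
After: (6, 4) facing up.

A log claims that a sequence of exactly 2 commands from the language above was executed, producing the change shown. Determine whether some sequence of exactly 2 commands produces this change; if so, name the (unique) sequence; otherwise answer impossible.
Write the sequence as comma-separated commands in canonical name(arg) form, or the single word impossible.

move(1), turn(left)

key: running turn(left) before move(1) would end elsewhere — order is forced
start: (5, 4) facing right
1. move(1) → (6, 4) facing right
2. turn(left) → (6, 4) facing up
all 64 alternatives checked — unique.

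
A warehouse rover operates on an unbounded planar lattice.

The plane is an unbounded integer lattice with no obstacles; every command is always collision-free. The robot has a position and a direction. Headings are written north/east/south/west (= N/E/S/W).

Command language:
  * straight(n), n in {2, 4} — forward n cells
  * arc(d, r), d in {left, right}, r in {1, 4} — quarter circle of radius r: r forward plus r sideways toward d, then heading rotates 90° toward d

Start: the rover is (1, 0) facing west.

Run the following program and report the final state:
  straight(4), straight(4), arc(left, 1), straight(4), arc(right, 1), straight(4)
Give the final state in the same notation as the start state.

(-13, -6) facing west

from: (1, 0) facing west
1. straight(4) → (-3, 0) facing west
2. straight(4) → (-7, 0) facing west
3. arc(left, 1) → (-8, -1) facing south
4. straight(4) → (-8, -5) facing south
5. arc(right, 1) → (-9, -6) facing west
6. straight(4) → (-13, -6) facing west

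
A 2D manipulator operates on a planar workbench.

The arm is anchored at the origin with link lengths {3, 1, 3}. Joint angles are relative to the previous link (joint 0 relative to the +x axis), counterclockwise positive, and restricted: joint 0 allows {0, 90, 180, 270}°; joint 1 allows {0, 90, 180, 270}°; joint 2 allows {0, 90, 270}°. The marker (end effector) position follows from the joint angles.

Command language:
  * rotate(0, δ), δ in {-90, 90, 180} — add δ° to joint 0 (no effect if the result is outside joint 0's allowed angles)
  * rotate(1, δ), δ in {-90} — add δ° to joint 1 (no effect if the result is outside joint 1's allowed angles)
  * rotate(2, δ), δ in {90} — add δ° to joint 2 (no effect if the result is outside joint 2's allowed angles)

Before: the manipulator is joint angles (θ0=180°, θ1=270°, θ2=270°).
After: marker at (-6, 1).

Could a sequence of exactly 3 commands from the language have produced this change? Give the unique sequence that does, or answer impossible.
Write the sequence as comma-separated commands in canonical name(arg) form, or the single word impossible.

rotate(2, 90), rotate(2, 90), rotate(2, 90)

t0: joint angles (θ0=180°, θ1=270°, θ2=270°)
t=1 rotate(2, 90) ⇒ joint angles (θ0=180°, θ1=270°, θ2=0°)
t=2 rotate(2, 90) ⇒ joint angles (θ0=180°, θ1=270°, θ2=90°)
t=3 rotate(2, 90) ⇒ joint angles (θ0=180°, θ1=270°, θ2=90°)
no other 3-command option fits: unique.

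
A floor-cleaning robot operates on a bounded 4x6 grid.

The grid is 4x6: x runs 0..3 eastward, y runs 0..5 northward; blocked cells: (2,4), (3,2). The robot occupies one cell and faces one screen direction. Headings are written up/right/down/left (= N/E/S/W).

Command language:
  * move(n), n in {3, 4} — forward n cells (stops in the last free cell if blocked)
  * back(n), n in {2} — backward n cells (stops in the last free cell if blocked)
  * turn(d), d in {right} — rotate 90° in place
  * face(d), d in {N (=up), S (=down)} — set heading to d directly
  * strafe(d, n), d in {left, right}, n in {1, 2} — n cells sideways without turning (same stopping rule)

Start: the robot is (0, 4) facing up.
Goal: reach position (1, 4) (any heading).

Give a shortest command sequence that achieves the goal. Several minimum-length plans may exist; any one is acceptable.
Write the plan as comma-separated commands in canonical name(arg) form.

strafe(right, 2)

start: (0, 4) facing up
step 1 (strafe(right, 2)): (1, 4) facing up
shorter routes all fall short; 1 is best.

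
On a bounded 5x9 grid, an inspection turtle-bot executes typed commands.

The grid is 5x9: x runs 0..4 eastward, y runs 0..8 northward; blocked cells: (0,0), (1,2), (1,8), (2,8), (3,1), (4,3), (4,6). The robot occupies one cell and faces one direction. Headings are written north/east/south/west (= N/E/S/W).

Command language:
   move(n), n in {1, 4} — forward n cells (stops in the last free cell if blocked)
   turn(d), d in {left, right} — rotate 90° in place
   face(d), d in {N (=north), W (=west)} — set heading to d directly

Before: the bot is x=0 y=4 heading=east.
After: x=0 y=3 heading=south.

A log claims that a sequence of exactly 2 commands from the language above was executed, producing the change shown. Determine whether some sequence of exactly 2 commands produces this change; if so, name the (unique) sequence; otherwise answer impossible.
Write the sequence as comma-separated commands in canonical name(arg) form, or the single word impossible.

key: order matters: swapping turn(right) and move(1) lands elsewhere
initial: x=0 y=4 heading=east
t=1 turn(right) ⇒ x=0 y=4 heading=south
t=2 move(1) ⇒ x=0 y=3 heading=south
no other 2-command option fits: unique.

turn(right), move(1)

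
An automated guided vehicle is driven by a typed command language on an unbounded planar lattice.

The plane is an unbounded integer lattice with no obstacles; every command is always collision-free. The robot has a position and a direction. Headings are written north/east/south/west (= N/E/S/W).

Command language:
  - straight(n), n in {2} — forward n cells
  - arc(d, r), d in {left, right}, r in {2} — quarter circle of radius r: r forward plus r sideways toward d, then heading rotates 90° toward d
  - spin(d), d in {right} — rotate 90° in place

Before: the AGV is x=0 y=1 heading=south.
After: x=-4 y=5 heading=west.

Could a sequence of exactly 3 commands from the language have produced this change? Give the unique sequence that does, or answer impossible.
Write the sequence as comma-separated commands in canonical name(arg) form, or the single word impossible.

spin(right), arc(right, 2), arc(left, 2)

key: order matters: swapping spin(right) and arc(left, 2) lands elsewhere
start: x=0 y=1 heading=south
1. spin(right) → x=0 y=1 heading=west
2. arc(right, 2) → x=-2 y=3 heading=north
3. arc(left, 2) → x=-4 y=5 heading=west
no other 3-command option fits: unique.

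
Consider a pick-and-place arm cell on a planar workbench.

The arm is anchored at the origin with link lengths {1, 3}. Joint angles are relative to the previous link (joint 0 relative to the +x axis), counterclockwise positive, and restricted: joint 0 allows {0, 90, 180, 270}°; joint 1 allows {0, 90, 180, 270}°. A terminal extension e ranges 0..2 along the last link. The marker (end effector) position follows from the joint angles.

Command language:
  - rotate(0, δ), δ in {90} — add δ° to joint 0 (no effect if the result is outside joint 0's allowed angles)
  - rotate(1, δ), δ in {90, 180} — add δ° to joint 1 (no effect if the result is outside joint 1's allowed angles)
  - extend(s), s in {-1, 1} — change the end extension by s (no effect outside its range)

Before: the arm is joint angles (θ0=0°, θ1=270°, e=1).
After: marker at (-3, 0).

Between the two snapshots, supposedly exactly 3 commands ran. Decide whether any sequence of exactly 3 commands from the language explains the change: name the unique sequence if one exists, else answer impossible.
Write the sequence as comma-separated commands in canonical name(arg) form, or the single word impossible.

from: joint angles (θ0=0°, θ1=270°, e=1)
step 1 (rotate(1, 90)): joint angles (θ0=0°, θ1=0°, e=1)
step 2 (rotate(1, 90)): joint angles (θ0=0°, θ1=90°, e=1)
step 3 (rotate(1, 90)): joint angles (θ0=0°, θ1=180°, e=1)
uniquely the one of 125 3-step routes that fits.

rotate(1, 90), rotate(1, 90), rotate(1, 90)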